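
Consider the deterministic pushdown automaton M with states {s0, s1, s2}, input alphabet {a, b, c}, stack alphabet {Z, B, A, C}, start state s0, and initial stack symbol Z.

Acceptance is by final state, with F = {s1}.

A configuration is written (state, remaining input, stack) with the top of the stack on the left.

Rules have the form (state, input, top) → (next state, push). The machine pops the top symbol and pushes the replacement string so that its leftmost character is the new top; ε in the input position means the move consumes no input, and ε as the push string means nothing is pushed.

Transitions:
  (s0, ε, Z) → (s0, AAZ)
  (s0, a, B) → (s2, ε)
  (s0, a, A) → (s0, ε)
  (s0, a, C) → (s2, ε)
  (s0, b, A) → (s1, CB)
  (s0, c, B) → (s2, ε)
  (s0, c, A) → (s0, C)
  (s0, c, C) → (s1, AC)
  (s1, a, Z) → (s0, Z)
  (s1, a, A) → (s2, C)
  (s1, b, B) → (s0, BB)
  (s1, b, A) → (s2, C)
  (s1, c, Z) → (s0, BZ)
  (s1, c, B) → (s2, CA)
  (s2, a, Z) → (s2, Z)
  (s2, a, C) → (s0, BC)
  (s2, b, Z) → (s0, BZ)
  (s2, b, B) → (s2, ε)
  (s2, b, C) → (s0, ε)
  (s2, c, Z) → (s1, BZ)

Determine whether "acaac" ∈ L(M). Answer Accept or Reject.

(s0, acaac, Z) ⊢ (s0, acaac, AAZ) ⊢ (s0, caac, AZ) ⊢ (s0, aac, CZ) ⊢ (s2, ac, Z) ⊢ (s2, c, Z) ⊢ (s1, ε, BZ)
All input consumed; state s1 ∈ F.

Accept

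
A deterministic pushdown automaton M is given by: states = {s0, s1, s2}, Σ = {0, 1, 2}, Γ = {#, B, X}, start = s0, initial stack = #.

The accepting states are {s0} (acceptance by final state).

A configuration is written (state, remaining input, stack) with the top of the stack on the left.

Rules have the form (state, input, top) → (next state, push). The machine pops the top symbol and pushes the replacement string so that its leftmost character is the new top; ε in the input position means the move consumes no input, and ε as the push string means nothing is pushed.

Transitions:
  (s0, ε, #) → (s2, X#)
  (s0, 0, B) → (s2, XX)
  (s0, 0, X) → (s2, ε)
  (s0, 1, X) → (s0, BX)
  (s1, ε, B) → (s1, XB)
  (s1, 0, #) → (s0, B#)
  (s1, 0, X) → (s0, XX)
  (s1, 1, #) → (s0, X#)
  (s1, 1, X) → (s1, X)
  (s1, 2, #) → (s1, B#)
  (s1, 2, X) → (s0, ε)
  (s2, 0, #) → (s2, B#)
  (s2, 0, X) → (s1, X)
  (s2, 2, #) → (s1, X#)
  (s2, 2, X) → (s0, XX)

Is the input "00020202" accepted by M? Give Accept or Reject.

Accept

(s0, 00020202, #) ⊢ (s2, 00020202, X#) ⊢ (s1, 0020202, X#) ⊢ (s0, 020202, XX#) ⊢ (s2, 20202, X#) ⊢ (s0, 0202, XX#) ⊢ (s2, 202, X#) ⊢ (s0, 02, XX#) ⊢ (s2, 2, X#) ⊢ (s0, ε, XX#)
All input consumed; state s0 ∈ F.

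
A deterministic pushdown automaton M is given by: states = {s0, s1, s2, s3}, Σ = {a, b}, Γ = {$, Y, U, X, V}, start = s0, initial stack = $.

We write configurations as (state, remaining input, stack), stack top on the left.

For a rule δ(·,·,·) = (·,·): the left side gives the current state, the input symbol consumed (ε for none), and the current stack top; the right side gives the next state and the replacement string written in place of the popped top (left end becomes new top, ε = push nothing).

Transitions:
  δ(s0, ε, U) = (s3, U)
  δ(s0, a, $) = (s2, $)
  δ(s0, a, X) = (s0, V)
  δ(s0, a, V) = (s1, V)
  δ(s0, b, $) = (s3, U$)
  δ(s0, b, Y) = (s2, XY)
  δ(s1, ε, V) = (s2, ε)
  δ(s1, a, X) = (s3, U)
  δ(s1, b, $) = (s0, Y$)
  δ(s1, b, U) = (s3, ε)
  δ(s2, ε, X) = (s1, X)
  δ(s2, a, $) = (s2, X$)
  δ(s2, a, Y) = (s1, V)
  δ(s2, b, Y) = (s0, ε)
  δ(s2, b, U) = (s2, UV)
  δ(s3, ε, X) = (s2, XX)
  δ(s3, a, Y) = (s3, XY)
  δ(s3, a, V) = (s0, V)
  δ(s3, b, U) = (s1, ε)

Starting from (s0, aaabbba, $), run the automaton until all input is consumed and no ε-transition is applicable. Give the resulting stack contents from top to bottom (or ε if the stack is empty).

UY$

(s0, aaabbba, $)
  read a, top $: go to s2, push $ → (s2, aabbba, $)
  read a, top $: go to s2, push X$ → (s2, abbba, X$)
  ε-move, top X: go to s1, push X → (s1, abbba, X$)
  read a, top X: go to s3, push U → (s3, bbba, U$)
  read b, top U: go to s1, push ε → (s1, bba, $)
  read b, top $: go to s0, push Y$ → (s0, ba, Y$)
  read b, top Y: go to s2, push XY → (s2, a, XY$)
  ε-move, top X: go to s1, push X → (s1, a, XY$)
  read a, top X: go to s3, push U → (s3, ε, UY$)
All input consumed in state s3 with stack UY$.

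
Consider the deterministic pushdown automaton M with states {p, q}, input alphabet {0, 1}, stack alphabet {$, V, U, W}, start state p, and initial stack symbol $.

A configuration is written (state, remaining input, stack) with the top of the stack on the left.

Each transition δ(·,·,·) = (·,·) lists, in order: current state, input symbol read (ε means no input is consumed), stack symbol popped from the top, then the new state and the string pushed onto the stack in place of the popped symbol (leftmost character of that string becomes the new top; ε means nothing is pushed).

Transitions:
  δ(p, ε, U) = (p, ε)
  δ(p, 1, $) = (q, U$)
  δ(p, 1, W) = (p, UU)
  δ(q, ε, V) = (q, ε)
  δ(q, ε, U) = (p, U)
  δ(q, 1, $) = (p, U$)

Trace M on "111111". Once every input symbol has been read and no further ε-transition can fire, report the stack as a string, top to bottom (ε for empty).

$

(p, 111111, $) ⊢ (q, 11111, U$) ⊢ (p, 11111, U$) ⊢ (p, 11111, $) ⊢ (q, 1111, U$) ⊢ (p, 1111, U$) ⊢ (p, 1111, $) ⊢ (q, 111, U$) ⊢ (p, 111, U$) ⊢ (p, 111, $) ⊢ (q, 11, U$) ⊢ (p, 11, U$) ⊢ (p, 11, $) ⊢ (q, 1, U$) ⊢ (p, 1, U$) ⊢ (p, 1, $) ⊢ (q, ε, U$) ⊢ (p, ε, U$) ⊢ (p, ε, $)
All input consumed in state p with stack $.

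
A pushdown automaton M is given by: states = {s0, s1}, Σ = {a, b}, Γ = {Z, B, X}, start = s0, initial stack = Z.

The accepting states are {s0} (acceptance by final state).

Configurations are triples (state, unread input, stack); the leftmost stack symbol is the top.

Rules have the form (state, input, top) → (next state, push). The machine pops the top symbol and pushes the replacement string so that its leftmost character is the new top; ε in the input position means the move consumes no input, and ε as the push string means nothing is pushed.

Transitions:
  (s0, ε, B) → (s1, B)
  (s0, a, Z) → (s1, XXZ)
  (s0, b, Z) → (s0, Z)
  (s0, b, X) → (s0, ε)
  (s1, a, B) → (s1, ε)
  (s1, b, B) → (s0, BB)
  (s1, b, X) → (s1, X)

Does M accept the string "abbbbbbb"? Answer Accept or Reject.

No computation consumes all input and reaches a final state.

Reject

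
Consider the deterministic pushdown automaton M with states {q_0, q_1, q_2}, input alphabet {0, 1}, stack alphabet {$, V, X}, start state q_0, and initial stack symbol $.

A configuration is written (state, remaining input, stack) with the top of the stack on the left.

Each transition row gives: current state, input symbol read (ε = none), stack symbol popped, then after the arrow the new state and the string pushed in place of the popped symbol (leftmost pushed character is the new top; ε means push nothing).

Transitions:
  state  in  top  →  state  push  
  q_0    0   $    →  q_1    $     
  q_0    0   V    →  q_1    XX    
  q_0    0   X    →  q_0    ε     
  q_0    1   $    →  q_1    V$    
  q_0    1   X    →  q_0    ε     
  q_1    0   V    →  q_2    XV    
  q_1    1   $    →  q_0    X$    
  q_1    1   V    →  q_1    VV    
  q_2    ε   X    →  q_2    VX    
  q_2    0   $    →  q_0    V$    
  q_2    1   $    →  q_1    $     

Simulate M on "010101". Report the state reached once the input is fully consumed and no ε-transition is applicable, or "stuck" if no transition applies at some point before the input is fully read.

stuck

(q_0, 010101, $)
  read 0, top $: go to q_1, push $ → (q_1, 10101, $)
  read 1, top $: go to q_0, push X$ → (q_0, 0101, X$)
  read 0, top X: go to q_0, push ε → (q_0, 101, $)
  read 1, top $: go to q_1, push V$ → (q_1, 01, V$)
  read 0, top V: go to q_2, push XV → (q_2, 1, XV$)
  ε-move, top X: go to q_2, push VX → (q_2, 1, VXV$)
No transition for (q_2, 1, top V); M blocks with input 1 remaining.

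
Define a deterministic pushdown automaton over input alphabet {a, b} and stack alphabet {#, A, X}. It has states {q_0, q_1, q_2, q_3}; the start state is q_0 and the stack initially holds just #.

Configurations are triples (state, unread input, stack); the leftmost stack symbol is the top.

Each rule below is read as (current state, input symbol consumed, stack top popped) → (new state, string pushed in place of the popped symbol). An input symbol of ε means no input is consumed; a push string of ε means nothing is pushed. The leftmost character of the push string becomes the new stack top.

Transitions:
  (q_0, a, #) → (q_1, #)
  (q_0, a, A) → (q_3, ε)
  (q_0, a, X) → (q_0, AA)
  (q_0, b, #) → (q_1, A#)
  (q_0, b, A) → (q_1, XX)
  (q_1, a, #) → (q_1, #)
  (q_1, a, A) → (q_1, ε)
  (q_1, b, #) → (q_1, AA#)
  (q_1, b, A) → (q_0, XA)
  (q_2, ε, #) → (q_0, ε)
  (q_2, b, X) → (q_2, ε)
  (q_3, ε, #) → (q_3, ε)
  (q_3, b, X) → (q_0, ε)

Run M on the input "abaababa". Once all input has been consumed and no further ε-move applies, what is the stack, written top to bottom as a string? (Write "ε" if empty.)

AAA#

(q_0, abaababa, #) ⊢ (q_1, baababa, #) ⊢ (q_1, aababa, AA#) ⊢ (q_1, ababa, A#) ⊢ (q_1, baba, #) ⊢ (q_1, aba, AA#) ⊢ (q_1, ba, A#) ⊢ (q_0, a, XA#) ⊢ (q_0, ε, AAA#)
All input consumed in state q_0 with stack AAA#.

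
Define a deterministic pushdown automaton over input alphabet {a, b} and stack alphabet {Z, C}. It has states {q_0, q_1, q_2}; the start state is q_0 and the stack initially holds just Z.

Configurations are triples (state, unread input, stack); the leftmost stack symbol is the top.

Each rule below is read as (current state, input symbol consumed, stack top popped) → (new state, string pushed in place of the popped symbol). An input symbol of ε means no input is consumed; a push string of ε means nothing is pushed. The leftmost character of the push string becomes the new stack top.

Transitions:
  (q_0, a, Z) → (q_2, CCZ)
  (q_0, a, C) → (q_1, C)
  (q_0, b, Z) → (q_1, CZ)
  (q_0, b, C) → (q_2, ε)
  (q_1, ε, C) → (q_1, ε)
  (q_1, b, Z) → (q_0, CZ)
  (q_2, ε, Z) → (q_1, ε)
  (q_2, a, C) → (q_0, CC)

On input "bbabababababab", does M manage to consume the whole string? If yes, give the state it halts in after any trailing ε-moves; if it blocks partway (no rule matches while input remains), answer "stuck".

(q_0, bbabababababab, Z)
  read b, top Z: go to q_1, push CZ → (q_1, babababababab, CZ)
  ε-move, top C: go to q_1, push ε → (q_1, babababababab, Z)
  read b, top Z: go to q_0, push CZ → (q_0, abababababab, CZ)
  read a, top C: go to q_1, push C → (q_1, bababababab, CZ)
  ε-move, top C: go to q_1, push ε → (q_1, bababababab, Z)
  read b, top Z: go to q_0, push CZ → (q_0, ababababab, CZ)
  read a, top C: go to q_1, push C → (q_1, babababab, CZ)
  ε-move, top C: go to q_1, push ε → (q_1, babababab, Z)
  read b, top Z: go to q_0, push CZ → (q_0, abababab, CZ)
  read a, top C: go to q_1, push C → (q_1, bababab, CZ)
  ε-move, top C: go to q_1, push ε → (q_1, bababab, Z)
  read b, top Z: go to q_0, push CZ → (q_0, ababab, CZ)
  read a, top C: go to q_1, push C → (q_1, babab, CZ)
  ε-move, top C: go to q_1, push ε → (q_1, babab, Z)
  read b, top Z: go to q_0, push CZ → (q_0, abab, CZ)
  read a, top C: go to q_1, push C → (q_1, bab, CZ)
  ε-move, top C: go to q_1, push ε → (q_1, bab, Z)
  read b, top Z: go to q_0, push CZ → (q_0, ab, CZ)
  read a, top C: go to q_1, push C → (q_1, b, CZ)
  ε-move, top C: go to q_1, push ε → (q_1, b, Z)
  read b, top Z: go to q_0, push CZ → (q_0, ε, CZ)
All input consumed; M is in state q_0.

q_0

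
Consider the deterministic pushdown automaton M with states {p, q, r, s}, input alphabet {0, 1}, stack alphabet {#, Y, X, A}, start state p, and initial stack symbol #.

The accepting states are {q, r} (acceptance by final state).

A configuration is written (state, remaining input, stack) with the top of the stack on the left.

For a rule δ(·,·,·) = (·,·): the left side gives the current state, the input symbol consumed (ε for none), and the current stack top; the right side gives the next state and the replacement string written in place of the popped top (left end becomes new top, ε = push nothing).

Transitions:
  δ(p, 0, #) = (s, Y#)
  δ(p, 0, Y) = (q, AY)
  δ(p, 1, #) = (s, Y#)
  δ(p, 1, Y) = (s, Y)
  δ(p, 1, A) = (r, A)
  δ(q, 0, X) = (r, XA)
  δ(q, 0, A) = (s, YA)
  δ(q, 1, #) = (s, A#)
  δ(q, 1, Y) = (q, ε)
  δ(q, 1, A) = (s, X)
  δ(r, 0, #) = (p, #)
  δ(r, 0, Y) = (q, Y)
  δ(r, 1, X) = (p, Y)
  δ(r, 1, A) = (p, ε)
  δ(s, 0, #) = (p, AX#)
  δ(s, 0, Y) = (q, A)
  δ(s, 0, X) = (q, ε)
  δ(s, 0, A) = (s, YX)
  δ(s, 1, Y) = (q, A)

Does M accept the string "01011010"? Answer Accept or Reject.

Accept

(p, 01011010, #)
  read 0, top #: go to s, push Y# → (s, 1011010, Y#)
  read 1, top Y: go to q, push A → (q, 011010, A#)
  read 0, top A: go to s, push YA → (s, 11010, YA#)
  read 1, top Y: go to q, push A → (q, 1010, AA#)
  read 1, top A: go to s, push X → (s, 010, XA#)
  read 0, top X: go to q, push ε → (q, 10, A#)
  read 1, top A: go to s, push X → (s, 0, X#)
  read 0, top X: go to q, push ε → (q, ε, #)
All input consumed; state q ∈ F.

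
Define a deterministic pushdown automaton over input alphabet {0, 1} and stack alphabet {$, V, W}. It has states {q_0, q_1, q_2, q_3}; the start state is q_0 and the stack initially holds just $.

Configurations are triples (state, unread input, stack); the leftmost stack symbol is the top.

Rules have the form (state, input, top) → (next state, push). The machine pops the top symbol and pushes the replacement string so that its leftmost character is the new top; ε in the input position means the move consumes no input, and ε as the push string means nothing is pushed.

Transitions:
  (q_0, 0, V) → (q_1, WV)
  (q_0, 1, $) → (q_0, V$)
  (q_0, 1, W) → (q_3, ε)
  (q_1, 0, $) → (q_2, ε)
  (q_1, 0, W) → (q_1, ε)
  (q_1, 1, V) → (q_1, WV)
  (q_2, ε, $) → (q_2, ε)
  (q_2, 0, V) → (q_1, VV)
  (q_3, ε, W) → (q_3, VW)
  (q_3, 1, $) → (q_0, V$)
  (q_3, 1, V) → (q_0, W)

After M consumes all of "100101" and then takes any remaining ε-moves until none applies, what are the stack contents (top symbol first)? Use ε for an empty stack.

(q_0, 100101, $)
  read 1, top $: go to q_0, push V$ → (q_0, 00101, V$)
  read 0, top V: go to q_1, push WV → (q_1, 0101, WV$)
  read 0, top W: go to q_1, push ε → (q_1, 101, V$)
  read 1, top V: go to q_1, push WV → (q_1, 01, WV$)
  read 0, top W: go to q_1, push ε → (q_1, 1, V$)
  read 1, top V: go to q_1, push WV → (q_1, ε, WV$)
All input consumed in state q_1 with stack WV$.

WV$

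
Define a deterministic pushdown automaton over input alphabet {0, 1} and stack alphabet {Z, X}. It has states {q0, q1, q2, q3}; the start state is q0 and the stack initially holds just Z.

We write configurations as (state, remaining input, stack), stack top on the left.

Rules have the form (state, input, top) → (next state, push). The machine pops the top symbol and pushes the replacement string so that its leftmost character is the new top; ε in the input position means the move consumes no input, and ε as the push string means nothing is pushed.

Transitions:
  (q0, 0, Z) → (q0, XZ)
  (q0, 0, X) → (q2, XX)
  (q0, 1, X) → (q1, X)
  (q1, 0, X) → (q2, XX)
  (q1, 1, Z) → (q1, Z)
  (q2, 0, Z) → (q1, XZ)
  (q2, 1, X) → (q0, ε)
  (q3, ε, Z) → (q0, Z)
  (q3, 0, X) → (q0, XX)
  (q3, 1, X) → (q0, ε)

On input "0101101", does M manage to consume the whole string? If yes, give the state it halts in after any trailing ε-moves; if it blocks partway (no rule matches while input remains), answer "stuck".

(q0, 0101101, Z) ⊢ (q0, 101101, XZ) ⊢ (q1, 01101, XZ) ⊢ (q2, 1101, XXZ) ⊢ (q0, 101, XZ) ⊢ (q1, 01, XZ) ⊢ (q2, 1, XXZ) ⊢ (q0, ε, XZ)
All input consumed; M is in state q0.

q0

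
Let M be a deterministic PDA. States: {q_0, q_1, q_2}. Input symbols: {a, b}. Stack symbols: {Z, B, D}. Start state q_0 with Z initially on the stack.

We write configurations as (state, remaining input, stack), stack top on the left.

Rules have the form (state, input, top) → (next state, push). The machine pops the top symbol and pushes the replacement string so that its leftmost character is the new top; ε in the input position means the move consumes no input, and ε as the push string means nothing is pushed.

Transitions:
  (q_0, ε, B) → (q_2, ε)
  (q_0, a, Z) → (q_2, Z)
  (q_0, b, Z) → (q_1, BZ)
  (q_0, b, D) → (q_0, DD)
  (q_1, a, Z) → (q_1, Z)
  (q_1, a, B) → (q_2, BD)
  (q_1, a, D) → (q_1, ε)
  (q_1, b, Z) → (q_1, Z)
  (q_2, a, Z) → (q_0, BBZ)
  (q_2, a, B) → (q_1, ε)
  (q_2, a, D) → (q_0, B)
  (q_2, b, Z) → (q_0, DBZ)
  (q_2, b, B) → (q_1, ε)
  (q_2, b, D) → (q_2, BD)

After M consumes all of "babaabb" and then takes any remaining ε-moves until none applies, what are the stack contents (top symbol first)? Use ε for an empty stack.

(q_0, babaabb, Z) ⊢ (q_1, abaabb, BZ) ⊢ (q_2, baabb, BDZ) ⊢ (q_1, aabb, DZ) ⊢ (q_1, abb, Z) ⊢ (q_1, bb, Z) ⊢ (q_1, b, Z) ⊢ (q_1, ε, Z)
All input consumed in state q_1 with stack Z.

Z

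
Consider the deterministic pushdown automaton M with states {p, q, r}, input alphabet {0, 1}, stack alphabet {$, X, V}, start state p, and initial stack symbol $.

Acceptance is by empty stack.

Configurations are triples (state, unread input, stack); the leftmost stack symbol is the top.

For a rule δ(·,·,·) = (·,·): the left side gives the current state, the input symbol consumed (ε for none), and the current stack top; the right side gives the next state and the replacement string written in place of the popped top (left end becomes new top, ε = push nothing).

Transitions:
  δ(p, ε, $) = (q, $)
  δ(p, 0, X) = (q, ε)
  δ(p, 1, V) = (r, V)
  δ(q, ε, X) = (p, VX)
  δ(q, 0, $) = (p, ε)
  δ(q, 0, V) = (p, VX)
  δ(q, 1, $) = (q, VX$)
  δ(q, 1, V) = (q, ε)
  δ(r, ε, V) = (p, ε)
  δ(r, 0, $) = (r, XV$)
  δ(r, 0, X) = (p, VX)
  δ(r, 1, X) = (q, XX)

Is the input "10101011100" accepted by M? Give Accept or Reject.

(p, 10101011100, $) ⊢ (q, 10101011100, $) ⊢ (q, 0101011100, VX$) ⊢ (p, 101011100, VXX$) ⊢ (r, 01011100, VXX$) ⊢ (p, 01011100, XX$) ⊢ (q, 1011100, X$) ⊢ (p, 1011100, VX$) ⊢ (r, 011100, VX$) ⊢ (p, 011100, X$) ⊢ (q, 11100, $) ⊢ (q, 1100, VX$) ⊢ (q, 100, X$) ⊢ (p, 100, VX$) ⊢ (r, 00, VX$) ⊢ (p, 00, X$) ⊢ (q, 0, $) ⊢ (p, ε, ε)
All input consumed and the stack is empty.

Accept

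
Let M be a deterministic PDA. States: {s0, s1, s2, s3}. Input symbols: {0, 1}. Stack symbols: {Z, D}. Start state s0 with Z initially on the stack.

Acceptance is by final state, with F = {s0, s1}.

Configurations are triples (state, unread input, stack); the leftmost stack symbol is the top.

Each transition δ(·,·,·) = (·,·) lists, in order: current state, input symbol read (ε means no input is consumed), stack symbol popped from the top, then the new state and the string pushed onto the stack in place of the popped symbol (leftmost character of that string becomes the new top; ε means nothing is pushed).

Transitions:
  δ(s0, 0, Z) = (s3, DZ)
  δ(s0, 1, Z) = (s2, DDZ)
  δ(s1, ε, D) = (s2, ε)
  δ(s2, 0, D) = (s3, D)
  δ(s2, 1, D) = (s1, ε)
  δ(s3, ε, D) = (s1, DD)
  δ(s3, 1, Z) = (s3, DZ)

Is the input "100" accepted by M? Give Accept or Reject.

(s0, 100, Z) ⊢ (s2, 00, DDZ) ⊢ (s3, 0, DDZ) ⊢ (s1, 0, DDDZ) ⊢ (s2, 0, DDZ) ⊢ (s3, ε, DDZ) ⊢ (s1, ε, DDDZ)
All input consumed; state s1 ∈ F.

Accept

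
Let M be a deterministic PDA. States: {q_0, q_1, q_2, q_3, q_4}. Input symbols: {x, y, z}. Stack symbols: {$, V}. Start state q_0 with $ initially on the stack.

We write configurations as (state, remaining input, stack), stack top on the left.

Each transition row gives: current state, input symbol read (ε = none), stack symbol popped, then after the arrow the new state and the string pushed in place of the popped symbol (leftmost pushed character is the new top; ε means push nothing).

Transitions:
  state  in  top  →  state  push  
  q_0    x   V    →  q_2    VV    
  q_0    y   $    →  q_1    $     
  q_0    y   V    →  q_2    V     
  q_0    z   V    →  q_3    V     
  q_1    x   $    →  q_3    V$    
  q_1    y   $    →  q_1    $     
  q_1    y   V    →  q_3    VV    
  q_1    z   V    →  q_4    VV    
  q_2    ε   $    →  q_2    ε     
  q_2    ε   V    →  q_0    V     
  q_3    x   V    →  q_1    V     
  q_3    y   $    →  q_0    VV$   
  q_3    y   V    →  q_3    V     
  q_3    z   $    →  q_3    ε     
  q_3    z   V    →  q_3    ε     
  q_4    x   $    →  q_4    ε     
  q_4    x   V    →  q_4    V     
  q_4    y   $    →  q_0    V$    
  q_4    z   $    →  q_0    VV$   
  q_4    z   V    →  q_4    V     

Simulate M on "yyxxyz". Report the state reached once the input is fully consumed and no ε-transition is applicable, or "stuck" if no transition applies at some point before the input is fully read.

q_3

(q_0, yyxxyz, $) ⊢ (q_1, yxxyz, $) ⊢ (q_1, xxyz, $) ⊢ (q_3, xyz, V$) ⊢ (q_1, yz, V$) ⊢ (q_3, z, VV$) ⊢ (q_3, ε, V$)
All input consumed; M is in state q_3.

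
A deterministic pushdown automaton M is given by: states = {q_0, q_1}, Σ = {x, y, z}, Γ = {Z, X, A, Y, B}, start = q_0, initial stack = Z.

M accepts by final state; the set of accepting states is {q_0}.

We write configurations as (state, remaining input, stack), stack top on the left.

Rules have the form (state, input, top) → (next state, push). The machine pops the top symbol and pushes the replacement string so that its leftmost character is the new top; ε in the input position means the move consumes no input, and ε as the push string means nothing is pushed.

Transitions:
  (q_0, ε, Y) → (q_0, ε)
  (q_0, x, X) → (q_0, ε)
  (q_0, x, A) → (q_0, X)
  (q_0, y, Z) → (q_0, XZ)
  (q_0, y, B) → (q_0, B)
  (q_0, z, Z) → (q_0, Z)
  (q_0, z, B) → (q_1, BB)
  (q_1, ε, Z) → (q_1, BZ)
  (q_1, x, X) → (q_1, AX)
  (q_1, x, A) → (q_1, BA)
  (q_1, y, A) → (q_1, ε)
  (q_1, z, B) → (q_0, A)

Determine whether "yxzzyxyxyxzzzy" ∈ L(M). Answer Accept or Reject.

Accept

(q_0, yxzzyxyxyxzzzy, Z)
  read y, top Z: go to q_0, push XZ → (q_0, xzzyxyxyxzzzy, XZ)
  read x, top X: go to q_0, push ε → (q_0, zzyxyxyxzzzy, Z)
  read z, top Z: go to q_0, push Z → (q_0, zyxyxyxzzzy, Z)
  read z, top Z: go to q_0, push Z → (q_0, yxyxyxzzzy, Z)
  read y, top Z: go to q_0, push XZ → (q_0, xyxyxzzzy, XZ)
  read x, top X: go to q_0, push ε → (q_0, yxyxzzzy, Z)
  read y, top Z: go to q_0, push XZ → (q_0, xyxzzzy, XZ)
  read x, top X: go to q_0, push ε → (q_0, yxzzzy, Z)
  read y, top Z: go to q_0, push XZ → (q_0, xzzzy, XZ)
  read x, top X: go to q_0, push ε → (q_0, zzzy, Z)
  read z, top Z: go to q_0, push Z → (q_0, zzy, Z)
  read z, top Z: go to q_0, push Z → (q_0, zy, Z)
  read z, top Z: go to q_0, push Z → (q_0, y, Z)
  read y, top Z: go to q_0, push XZ → (q_0, ε, XZ)
All input consumed; state q_0 ∈ F.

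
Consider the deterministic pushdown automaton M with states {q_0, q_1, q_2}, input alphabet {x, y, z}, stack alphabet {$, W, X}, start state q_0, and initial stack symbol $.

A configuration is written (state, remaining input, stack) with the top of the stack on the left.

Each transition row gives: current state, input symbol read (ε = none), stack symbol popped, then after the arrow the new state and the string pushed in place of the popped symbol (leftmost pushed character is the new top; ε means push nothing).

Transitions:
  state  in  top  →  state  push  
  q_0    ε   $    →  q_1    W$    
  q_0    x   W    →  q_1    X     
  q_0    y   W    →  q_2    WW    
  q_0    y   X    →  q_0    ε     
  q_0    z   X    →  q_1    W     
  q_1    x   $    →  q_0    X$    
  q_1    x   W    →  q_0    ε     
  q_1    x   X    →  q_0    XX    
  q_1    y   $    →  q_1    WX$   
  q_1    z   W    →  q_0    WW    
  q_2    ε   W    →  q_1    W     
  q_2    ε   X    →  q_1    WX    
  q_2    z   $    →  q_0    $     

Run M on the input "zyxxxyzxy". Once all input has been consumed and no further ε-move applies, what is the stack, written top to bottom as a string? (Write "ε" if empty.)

(q_0, zyxxxyzxy, $) ⊢ (q_1, zyxxxyzxy, W$) ⊢ (q_0, yxxxyzxy, WW$) ⊢ (q_2, xxxyzxy, WWW$) ⊢ (q_1, xxxyzxy, WWW$) ⊢ (q_0, xxyzxy, WW$) ⊢ (q_1, xyzxy, XW$) ⊢ (q_0, yzxy, XXW$) ⊢ (q_0, zxy, XW$) ⊢ (q_1, xy, WW$) ⊢ (q_0, y, W$) ⊢ (q_2, ε, WW$) ⊢ (q_1, ε, WW$)
All input consumed in state q_1 with stack WW$.

WW$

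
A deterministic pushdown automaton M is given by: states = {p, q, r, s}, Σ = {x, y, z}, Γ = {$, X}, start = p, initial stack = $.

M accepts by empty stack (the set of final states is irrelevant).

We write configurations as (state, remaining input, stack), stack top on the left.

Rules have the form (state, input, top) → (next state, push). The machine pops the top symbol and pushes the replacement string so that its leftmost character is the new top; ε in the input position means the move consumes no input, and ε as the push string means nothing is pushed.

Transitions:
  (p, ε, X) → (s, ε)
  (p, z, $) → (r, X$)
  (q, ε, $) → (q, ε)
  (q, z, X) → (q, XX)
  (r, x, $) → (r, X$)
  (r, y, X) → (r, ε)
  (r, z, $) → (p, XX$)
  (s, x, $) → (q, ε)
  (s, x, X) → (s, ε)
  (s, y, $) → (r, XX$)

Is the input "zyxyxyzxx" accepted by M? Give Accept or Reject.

(p, zyxyxyzxx, $)
  read z, top $: go to r, push X$ → (r, yxyxyzxx, X$)
  read y, top X: go to r, push ε → (r, xyxyzxx, $)
  read x, top $: go to r, push X$ → (r, yxyzxx, X$)
  read y, top X: go to r, push ε → (r, xyzxx, $)
  read x, top $: go to r, push X$ → (r, yzxx, X$)
  read y, top X: go to r, push ε → (r, zxx, $)
  read z, top $: go to p, push XX$ → (p, xx, XX$)
  ε-move, top X: go to s, push ε → (s, xx, X$)
  read x, top X: go to s, push ε → (s, x, $)
  read x, top $: go to q, push ε → (q, ε, ε)
All input consumed and the stack is empty.

Accept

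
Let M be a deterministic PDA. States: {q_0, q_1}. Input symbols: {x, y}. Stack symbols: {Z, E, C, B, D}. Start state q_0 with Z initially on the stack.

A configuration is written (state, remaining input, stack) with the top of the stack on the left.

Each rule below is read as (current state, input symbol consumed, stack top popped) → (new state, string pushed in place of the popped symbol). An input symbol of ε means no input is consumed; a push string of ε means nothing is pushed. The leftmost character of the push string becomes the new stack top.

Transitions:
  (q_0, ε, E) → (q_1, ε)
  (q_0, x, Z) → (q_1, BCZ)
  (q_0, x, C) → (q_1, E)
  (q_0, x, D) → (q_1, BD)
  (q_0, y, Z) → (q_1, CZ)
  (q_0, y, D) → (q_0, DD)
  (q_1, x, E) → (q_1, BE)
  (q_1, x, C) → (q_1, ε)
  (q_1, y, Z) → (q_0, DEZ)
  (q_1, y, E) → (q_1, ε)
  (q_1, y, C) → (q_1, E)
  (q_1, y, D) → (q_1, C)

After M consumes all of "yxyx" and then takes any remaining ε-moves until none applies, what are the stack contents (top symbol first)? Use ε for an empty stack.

(q_0, yxyx, Z)
  read y, top Z: go to q_1, push CZ → (q_1, xyx, CZ)
  read x, top C: go to q_1, push ε → (q_1, yx, Z)
  read y, top Z: go to q_0, push DEZ → (q_0, x, DEZ)
  read x, top D: go to q_1, push BD → (q_1, ε, BDEZ)
All input consumed in state q_1 with stack BDEZ.

BDEZ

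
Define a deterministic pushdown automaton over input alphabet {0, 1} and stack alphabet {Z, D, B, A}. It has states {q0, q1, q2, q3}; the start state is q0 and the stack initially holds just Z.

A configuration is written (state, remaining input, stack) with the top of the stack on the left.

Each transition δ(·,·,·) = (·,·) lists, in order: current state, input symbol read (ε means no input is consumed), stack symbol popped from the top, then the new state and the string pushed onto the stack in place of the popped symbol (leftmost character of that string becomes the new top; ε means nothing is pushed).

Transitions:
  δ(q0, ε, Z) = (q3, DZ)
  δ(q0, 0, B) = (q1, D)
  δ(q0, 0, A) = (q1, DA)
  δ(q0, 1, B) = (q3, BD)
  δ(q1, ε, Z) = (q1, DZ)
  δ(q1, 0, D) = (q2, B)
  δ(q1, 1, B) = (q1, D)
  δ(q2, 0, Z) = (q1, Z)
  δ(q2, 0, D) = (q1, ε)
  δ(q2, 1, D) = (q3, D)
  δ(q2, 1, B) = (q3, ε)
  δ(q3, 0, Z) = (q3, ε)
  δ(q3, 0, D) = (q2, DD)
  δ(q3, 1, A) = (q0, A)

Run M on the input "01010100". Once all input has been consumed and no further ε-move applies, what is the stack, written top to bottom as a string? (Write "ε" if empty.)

DDDDZ

(q0, 01010100, Z) ⊢ (q3, 01010100, DZ) ⊢ (q2, 1010100, DDZ) ⊢ (q3, 010100, DDZ) ⊢ (q2, 10100, DDDZ) ⊢ (q3, 0100, DDDZ) ⊢ (q2, 100, DDDDZ) ⊢ (q3, 00, DDDDZ) ⊢ (q2, 0, DDDDDZ) ⊢ (q1, ε, DDDDZ)
All input consumed in state q1 with stack DDDDZ.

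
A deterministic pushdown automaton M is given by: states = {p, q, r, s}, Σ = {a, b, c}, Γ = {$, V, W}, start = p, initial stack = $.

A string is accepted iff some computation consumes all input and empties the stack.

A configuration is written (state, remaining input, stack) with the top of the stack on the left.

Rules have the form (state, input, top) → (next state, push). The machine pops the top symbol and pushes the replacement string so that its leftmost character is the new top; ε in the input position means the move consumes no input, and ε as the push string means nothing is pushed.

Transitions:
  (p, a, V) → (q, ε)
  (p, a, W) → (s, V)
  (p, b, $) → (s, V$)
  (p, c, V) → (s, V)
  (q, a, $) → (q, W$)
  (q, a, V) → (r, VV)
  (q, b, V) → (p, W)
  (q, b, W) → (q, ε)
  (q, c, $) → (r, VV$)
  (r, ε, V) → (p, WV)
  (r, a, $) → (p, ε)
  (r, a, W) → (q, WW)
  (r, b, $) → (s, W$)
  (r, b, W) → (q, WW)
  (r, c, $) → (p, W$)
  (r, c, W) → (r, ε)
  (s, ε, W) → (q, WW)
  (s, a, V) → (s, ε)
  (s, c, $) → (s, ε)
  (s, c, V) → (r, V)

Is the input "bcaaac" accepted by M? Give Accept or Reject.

(p, bcaaac, $)
  read b, top $: go to s, push V$ → (s, caaac, V$)
  read c, top V: go to r, push V → (r, aaac, V$)
  ε-move, top V: go to p, push WV → (p, aaac, WV$)
  read a, top W: go to s, push V → (s, aac, VV$)
  read a, top V: go to s, push ε → (s, ac, V$)
  read a, top V: go to s, push ε → (s, c, $)
  read c, top $: go to s, push ε → (s, ε, ε)
All input consumed and the stack is empty.

Accept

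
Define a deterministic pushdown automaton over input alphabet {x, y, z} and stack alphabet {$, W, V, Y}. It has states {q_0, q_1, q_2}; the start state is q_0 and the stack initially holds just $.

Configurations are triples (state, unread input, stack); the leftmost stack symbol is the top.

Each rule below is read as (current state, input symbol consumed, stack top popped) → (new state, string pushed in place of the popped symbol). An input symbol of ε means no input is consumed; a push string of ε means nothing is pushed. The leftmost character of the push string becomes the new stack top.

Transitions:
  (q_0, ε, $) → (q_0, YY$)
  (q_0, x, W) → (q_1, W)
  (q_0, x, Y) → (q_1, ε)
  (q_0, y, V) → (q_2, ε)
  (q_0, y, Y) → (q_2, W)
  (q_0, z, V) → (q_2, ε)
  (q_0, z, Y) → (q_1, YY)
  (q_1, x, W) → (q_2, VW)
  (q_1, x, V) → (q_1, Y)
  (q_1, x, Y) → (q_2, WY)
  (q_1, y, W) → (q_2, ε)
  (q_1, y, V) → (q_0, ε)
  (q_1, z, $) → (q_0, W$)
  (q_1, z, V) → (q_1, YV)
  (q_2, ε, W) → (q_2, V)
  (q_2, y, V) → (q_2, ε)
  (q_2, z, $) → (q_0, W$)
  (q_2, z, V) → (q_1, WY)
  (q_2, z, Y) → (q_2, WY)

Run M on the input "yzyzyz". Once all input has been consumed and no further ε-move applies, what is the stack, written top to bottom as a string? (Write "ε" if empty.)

VYY$

(q_0, yzyzyz, $) ⊢ (q_0, yzyzyz, YY$) ⊢ (q_2, zyzyz, WY$) ⊢ (q_2, zyzyz, VY$) ⊢ (q_1, yzyz, WYY$) ⊢ (q_2, zyz, YY$) ⊢ (q_2, yz, WYY$) ⊢ (q_2, yz, VYY$) ⊢ (q_2, z, YY$) ⊢ (q_2, ε, WYY$) ⊢ (q_2, ε, VYY$)
All input consumed in state q_2 with stack VYY$.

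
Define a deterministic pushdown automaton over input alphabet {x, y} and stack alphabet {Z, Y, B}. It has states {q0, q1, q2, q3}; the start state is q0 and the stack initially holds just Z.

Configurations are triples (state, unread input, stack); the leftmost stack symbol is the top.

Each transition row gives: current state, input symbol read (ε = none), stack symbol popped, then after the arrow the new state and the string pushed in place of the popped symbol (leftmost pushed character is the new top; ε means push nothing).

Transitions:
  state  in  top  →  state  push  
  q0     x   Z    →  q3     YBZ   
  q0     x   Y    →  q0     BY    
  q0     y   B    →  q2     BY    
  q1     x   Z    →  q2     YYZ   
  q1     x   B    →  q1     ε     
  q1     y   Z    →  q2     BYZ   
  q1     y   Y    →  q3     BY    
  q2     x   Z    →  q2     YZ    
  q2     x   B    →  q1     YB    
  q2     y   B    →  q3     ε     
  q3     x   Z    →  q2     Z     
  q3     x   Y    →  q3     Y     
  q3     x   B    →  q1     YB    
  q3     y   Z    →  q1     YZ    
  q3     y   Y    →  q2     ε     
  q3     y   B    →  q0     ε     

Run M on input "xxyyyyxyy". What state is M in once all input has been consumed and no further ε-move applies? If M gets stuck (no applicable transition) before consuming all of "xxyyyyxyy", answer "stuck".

(q0, xxyyyyxyy, Z) ⊢ (q3, xyyyyxyy, YBZ) ⊢ (q3, yyyyxyy, YBZ) ⊢ (q2, yyyxyy, BZ) ⊢ (q3, yyxyy, Z) ⊢ (q1, yxyy, YZ) ⊢ (q3, xyy, BYZ) ⊢ (q1, yy, YBYZ) ⊢ (q3, y, BYBYZ) ⊢ (q0, ε, YBYZ)
All input consumed; M is in state q0.

q0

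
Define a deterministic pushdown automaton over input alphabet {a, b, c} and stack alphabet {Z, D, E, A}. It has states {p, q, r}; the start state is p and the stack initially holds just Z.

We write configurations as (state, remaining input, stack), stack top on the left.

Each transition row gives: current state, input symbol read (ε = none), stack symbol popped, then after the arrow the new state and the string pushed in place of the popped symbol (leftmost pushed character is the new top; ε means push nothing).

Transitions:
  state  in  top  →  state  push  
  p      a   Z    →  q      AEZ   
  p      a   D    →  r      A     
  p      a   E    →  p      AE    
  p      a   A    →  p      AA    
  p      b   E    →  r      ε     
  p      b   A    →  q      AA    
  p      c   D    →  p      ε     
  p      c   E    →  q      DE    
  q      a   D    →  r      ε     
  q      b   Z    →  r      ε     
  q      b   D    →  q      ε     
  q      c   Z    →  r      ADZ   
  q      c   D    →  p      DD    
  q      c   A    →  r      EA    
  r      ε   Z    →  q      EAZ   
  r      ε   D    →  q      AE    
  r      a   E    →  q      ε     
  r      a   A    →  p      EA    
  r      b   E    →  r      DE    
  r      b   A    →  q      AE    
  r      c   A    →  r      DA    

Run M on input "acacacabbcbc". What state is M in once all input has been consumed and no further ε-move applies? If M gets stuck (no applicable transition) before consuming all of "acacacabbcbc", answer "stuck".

stuck

(p, acacacabbcbc, Z) ⊢ (q, cacacabbcbc, AEZ) ⊢ (r, acacabbcbc, EAEZ) ⊢ (q, cacabbcbc, AEZ) ⊢ (r, acabbcbc, EAEZ) ⊢ (q, cabbcbc, AEZ) ⊢ (r, abbcbc, EAEZ) ⊢ (q, bbcbc, AEZ)
No transition for (q, b, top A); M blocks with input bbcbc remaining.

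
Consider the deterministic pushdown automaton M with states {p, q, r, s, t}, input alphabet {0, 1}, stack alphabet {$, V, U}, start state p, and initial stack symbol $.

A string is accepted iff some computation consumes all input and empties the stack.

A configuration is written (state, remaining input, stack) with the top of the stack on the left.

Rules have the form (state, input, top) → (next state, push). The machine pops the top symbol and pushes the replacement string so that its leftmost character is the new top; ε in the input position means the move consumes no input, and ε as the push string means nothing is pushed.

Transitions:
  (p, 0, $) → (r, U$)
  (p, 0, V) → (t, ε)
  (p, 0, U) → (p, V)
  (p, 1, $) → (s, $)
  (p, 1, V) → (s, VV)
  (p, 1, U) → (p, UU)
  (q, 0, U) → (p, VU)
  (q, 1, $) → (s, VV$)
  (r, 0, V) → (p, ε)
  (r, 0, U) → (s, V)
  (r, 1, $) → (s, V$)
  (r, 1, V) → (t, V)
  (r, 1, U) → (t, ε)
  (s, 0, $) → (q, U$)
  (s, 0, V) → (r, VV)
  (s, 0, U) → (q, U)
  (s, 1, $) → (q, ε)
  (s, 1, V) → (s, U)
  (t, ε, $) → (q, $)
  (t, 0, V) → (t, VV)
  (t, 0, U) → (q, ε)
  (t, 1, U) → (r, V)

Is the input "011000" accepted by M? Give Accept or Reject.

Reject

(p, 011000, $)
  read 0, top $: go to r, push U$ → (r, 11000, U$)
  read 1, top U: go to t, push ε → (t, 1000, $)
  ε-move, top $: go to q, push $ → (q, 1000, $)
  read 1, top $: go to s, push VV$ → (s, 000, VV$)
  read 0, top V: go to r, push VV → (r, 00, VVV$)
  read 0, top V: go to p, push ε → (p, 0, VV$)
  read 0, top V: go to t, push ε → (t, ε, V$)
All input consumed; stack is V$, not empty, and no further ε-move applies.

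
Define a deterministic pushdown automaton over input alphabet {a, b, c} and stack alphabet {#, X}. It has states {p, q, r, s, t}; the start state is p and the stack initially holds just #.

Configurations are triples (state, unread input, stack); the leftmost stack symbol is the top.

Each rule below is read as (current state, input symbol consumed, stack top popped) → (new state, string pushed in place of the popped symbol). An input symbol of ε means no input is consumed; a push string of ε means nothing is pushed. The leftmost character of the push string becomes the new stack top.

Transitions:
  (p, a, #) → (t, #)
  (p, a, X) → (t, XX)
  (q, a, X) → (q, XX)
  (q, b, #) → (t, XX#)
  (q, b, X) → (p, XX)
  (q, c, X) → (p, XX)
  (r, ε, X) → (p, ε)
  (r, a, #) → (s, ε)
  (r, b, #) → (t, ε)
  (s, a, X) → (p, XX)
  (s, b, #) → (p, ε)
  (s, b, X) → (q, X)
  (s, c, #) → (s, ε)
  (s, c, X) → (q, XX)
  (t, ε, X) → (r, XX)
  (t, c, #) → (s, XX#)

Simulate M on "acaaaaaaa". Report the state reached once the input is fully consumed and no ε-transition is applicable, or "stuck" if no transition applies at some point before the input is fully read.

p

(p, acaaaaaaa, #)
  read a, top #: go to t, push # → (t, caaaaaaa, #)
  read c, top #: go to s, push XX# → (s, aaaaaaa, XX#)
  read a, top X: go to p, push XX → (p, aaaaaa, XXX#)
  read a, top X: go to t, push XX → (t, aaaaa, XXXX#)
  ε-move, top X: go to r, push XX → (r, aaaaa, XXXXX#)
  ε-move, top X: go to p, push ε → (p, aaaaa, XXXX#)
  read a, top X: go to t, push XX → (t, aaaa, XXXXX#)
  ε-move, top X: go to r, push XX → (r, aaaa, XXXXXX#)
  ε-move, top X: go to p, push ε → (p, aaaa, XXXXX#)
  read a, top X: go to t, push XX → (t, aaa, XXXXXX#)
  ε-move, top X: go to r, push XX → (r, aaa, XXXXXXX#)
  ε-move, top X: go to p, push ε → (p, aaa, XXXXXX#)
  read a, top X: go to t, push XX → (t, aa, XXXXXXX#)
  ε-move, top X: go to r, push XX → (r, aa, XXXXXXXX#)
  ε-move, top X: go to p, push ε → (p, aa, XXXXXXX#)
  read a, top X: go to t, push XX → (t, a, XXXXXXXX#)
  ε-move, top X: go to r, push XX → (r, a, XXXXXXXXX#)
  ε-move, top X: go to p, push ε → (p, a, XXXXXXXX#)
  read a, top X: go to t, push XX → (t, ε, XXXXXXXXX#)
  ε-move, top X: go to r, push XX → (r, ε, XXXXXXXXXX#)
  ε-move, top X: go to p, push ε → (p, ε, XXXXXXXXX#)
All input consumed; M is in state p.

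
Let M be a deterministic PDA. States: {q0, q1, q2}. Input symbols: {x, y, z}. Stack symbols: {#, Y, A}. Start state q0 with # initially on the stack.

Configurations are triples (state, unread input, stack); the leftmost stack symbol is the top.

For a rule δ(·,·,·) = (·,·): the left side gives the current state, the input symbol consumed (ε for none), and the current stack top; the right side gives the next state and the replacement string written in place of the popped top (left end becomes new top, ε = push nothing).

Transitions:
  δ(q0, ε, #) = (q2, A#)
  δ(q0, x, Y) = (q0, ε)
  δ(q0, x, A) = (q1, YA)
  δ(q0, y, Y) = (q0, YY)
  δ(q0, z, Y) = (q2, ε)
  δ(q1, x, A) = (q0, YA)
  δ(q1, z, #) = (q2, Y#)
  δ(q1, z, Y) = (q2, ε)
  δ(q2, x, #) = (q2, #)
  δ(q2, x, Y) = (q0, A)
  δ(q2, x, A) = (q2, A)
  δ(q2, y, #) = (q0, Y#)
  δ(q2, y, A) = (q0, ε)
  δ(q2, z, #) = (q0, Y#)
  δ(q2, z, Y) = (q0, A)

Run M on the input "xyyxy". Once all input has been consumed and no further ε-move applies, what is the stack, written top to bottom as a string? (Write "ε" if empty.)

A#

(q0, xyyxy, #)
  ε-move, top #: go to q2, push A# → (q2, xyyxy, A#)
  read x, top A: go to q2, push A → (q2, yyxy, A#)
  read y, top A: go to q0, push ε → (q0, yxy, #)
  ε-move, top #: go to q2, push A# → (q2, yxy, A#)
  read y, top A: go to q0, push ε → (q0, xy, #)
  ε-move, top #: go to q2, push A# → (q2, xy, A#)
  read x, top A: go to q2, push A → (q2, y, A#)
  read y, top A: go to q0, push ε → (q0, ε, #)
  ε-move, top #: go to q2, push A# → (q2, ε, A#)
All input consumed in state q2 with stack A#.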